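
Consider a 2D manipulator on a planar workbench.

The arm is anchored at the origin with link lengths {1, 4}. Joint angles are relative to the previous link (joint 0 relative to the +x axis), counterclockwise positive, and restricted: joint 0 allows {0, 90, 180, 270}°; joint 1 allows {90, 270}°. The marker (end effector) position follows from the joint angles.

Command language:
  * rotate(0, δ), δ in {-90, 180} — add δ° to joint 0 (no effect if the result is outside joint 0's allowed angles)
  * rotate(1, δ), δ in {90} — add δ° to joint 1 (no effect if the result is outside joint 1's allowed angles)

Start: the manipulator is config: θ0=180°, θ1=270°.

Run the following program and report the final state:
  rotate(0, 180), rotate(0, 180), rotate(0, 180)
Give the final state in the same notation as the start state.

start: config: θ0=180°, θ1=270°
step 1 (rotate(0, 180)): config: θ0=0°, θ1=270°
step 2 (rotate(0, 180)): config: θ0=180°, θ1=270°
step 3 (rotate(0, 180)): config: θ0=0°, θ1=270°

config: θ0=0°, θ1=270°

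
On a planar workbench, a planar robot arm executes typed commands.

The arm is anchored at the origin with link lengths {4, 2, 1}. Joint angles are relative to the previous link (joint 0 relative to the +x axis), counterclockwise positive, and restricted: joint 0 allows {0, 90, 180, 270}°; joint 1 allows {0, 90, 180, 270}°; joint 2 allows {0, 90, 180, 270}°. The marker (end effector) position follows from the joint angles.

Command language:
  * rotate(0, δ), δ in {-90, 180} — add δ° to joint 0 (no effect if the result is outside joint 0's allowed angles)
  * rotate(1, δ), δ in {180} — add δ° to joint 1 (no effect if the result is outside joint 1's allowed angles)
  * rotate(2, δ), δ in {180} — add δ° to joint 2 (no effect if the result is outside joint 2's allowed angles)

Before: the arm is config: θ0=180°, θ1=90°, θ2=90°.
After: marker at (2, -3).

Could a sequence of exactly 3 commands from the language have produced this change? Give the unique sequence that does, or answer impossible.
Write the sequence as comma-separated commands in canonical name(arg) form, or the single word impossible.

initial: config: θ0=180°, θ1=90°, θ2=90°
step 1 (rotate(0, -90)): config: θ0=90°, θ1=90°, θ2=90°
step 2 (rotate(0, -90)): config: θ0=0°, θ1=90°, θ2=90°
step 3 (rotate(0, -90)): config: θ0=270°, θ1=90°, θ2=90°
no rival 3-sequence matches.

rotate(0, -90), rotate(0, -90), rotate(0, -90)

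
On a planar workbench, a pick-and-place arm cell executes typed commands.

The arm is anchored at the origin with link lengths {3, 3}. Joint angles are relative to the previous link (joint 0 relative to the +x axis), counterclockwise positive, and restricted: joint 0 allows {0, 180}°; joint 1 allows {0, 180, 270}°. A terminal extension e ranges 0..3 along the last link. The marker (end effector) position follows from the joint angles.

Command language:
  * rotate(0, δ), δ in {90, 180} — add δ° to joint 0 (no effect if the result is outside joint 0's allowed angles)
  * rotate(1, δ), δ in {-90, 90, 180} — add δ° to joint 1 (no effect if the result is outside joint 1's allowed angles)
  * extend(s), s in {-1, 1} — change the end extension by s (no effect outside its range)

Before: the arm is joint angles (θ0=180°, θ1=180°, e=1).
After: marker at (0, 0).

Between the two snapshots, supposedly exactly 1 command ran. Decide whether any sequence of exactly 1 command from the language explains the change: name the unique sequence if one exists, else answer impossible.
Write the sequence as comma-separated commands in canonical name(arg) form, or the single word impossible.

extend(-1)

begin: joint angles (θ0=180°, θ1=180°, e=1)
[1] after extend(-1): joint angles (θ0=180°, θ1=180°, e=0)
uniquely the one of 7 1-step routes that fits.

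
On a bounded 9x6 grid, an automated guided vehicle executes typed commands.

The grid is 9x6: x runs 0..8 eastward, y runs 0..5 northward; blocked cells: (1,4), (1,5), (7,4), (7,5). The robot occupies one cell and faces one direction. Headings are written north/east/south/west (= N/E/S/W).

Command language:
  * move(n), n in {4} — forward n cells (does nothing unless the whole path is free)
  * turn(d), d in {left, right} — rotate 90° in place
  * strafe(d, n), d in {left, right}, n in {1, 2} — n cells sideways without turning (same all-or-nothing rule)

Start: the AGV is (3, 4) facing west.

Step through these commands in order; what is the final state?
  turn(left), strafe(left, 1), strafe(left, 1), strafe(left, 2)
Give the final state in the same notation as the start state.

from: (3, 4) facing west
1. turn(left) → (3, 4) facing south
2. strafe(left, 1) → (4, 4) facing south
3. strafe(left, 1) → (5, 4) facing south
4. strafe(left, 2) → (5, 4) facing south

(5, 4) facing south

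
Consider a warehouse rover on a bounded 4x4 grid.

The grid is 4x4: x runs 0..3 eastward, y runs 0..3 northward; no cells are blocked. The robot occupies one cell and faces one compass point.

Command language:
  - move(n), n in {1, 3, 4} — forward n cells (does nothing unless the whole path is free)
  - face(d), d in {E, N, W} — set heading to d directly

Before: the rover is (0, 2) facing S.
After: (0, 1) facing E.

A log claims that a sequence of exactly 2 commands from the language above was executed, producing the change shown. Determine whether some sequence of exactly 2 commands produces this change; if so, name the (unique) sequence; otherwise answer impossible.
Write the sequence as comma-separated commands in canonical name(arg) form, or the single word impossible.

key: cell and facing (now E) both changed — the 2 commands mix motion and turning
start: (0, 2) facing S
step 1 (move(1)): (0, 1) facing S
step 2 (face(E)): (0, 1) facing E
no rival 2-sequence matches.

move(1), face(E)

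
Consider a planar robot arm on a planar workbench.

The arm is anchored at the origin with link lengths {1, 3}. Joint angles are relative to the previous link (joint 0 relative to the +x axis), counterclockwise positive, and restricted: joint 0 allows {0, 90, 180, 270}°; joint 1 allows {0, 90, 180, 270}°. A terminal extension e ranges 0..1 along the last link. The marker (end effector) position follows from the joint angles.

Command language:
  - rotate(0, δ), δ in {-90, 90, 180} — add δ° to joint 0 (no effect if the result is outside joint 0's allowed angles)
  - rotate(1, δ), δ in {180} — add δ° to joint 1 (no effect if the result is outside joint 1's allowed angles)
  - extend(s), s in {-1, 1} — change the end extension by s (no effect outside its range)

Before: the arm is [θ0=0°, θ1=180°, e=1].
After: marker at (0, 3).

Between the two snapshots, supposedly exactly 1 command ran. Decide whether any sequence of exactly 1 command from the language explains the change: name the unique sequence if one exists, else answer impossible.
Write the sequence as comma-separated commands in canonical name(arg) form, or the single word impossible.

initial: [θ0=0°, θ1=180°, e=1]
[1] after rotate(0, -90): [θ0=270°, θ1=180°, e=1]
no other 1-command option fits: unique.

rotate(0, -90)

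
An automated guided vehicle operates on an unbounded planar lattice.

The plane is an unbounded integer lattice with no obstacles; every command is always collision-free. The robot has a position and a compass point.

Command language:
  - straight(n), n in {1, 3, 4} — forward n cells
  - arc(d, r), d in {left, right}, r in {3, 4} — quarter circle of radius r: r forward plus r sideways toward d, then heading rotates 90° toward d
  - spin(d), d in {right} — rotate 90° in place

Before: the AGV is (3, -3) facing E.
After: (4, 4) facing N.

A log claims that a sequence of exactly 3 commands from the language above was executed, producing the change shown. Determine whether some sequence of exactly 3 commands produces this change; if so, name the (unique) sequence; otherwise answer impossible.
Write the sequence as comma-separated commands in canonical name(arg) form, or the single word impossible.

key: position moved to (4,4) AND the heading swung to N — translation plus rotation needed
from: (3, -3) facing E
[1] after arc(left, 4): (7, 1) facing N
[2] after arc(left, 3): (4, 4) facing W
[3] after spin(right): (4, 4) facing N
uniquely the one of 512 3-step routes that fits.

arc(left, 4), arc(left, 3), spin(right)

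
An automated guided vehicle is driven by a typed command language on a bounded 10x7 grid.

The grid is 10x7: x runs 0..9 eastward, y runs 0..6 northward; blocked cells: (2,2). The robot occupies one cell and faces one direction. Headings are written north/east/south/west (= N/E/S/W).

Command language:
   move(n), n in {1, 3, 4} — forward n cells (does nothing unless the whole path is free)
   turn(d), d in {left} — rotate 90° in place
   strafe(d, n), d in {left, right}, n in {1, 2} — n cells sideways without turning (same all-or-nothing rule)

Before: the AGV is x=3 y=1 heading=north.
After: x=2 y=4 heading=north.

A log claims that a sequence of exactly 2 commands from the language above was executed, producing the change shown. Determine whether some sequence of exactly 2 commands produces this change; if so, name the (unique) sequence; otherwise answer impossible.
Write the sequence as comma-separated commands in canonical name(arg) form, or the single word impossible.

move(3), strafe(left, 1)

key: running strafe(left, 1) before move(3) would end elsewhere — order is forced
t0: x=3 y=1 heading=north
step 1 (move(3)): x=3 y=4 heading=north
step 2 (strafe(left, 1)): x=2 y=4 heading=north
uniquely the one of 64 2-step routes that fits.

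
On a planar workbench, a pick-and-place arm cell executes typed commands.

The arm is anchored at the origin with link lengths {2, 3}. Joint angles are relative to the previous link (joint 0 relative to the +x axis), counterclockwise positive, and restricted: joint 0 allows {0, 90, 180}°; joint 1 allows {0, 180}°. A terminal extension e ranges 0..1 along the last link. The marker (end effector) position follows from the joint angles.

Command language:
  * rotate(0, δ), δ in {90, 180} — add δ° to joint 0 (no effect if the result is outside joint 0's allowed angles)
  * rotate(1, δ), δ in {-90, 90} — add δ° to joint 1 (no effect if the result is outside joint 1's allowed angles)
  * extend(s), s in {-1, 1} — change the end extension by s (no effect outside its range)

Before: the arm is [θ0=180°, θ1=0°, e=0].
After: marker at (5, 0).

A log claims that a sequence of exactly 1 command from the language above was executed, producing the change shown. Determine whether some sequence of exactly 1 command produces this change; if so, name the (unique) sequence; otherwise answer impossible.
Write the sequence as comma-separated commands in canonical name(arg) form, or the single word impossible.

rotate(0, 180)

t0: [θ0=180°, θ1=0°, e=0]
t=1 rotate(0, 180) ⇒ [θ0=0°, θ1=0°, e=0]
uniquely the one of 6 1-step routes that fits.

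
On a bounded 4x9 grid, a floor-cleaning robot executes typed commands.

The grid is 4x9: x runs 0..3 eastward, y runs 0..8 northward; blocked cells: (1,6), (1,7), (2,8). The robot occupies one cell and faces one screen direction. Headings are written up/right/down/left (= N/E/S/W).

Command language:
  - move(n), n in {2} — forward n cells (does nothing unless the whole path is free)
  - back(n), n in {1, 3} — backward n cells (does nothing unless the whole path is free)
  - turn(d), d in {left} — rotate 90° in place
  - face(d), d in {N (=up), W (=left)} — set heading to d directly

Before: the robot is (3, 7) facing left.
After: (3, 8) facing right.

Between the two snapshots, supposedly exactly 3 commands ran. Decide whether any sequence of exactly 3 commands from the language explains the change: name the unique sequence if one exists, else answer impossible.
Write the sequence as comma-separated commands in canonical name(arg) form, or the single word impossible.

key: position moved to (3,8) AND the heading swung to E — translation plus rotation needed
begin: (3, 7) facing left
[1] after turn(left): (3, 7) facing down
[2] after back(1): (3, 8) facing down
[3] after turn(left): (3, 8) facing right
no other 3-command option fits: unique.

turn(left), back(1), turn(left)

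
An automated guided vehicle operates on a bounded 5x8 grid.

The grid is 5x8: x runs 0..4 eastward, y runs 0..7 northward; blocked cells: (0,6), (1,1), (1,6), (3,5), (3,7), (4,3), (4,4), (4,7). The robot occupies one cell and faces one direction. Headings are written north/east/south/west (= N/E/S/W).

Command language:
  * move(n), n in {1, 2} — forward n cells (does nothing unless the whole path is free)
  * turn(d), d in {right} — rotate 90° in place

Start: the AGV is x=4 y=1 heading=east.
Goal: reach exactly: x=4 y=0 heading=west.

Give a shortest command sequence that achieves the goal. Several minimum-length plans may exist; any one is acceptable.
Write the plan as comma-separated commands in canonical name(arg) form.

turn(right), move(1), turn(right)

initial: x=4 y=1 heading=east
1. turn(right) → x=4 y=1 heading=south
2. move(1) → x=4 y=0 heading=south
3. turn(right) → x=4 y=0 heading=west
nothing shorter than 3 reaches the goal.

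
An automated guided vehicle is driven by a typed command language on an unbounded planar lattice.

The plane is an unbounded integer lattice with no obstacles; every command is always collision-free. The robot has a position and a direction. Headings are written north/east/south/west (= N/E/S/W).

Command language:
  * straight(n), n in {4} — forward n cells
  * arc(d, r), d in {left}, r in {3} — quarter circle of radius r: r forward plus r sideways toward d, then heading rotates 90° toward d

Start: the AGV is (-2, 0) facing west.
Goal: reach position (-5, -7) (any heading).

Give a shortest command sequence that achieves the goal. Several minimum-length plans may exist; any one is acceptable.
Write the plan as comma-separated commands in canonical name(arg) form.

from: (-2, 0) facing west
t=1 arc(left, 3) ⇒ (-5, -3) facing south
t=2 straight(4) ⇒ (-5, -7) facing south
no 1-step plan works, so 2 is optimal.

arc(left, 3), straight(4)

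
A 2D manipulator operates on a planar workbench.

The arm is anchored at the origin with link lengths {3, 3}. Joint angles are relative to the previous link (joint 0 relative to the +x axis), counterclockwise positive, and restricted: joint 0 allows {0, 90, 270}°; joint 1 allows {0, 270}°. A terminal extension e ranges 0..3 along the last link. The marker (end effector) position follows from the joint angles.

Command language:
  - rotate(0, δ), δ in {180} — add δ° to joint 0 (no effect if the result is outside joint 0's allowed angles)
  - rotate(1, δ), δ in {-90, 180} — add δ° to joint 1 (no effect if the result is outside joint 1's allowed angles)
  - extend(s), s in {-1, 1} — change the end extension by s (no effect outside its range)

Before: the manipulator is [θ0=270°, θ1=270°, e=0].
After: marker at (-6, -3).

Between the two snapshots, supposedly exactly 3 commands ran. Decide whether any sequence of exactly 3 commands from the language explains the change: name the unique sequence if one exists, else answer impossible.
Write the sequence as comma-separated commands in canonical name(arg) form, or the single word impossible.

from: [θ0=270°, θ1=270°, e=0]
[1] after extend(1): [θ0=270°, θ1=270°, e=1]
[2] after extend(1): [θ0=270°, θ1=270°, e=2]
[3] after extend(1): [θ0=270°, θ1=270°, e=3]
all 125 alternatives checked — unique.

extend(1), extend(1), extend(1)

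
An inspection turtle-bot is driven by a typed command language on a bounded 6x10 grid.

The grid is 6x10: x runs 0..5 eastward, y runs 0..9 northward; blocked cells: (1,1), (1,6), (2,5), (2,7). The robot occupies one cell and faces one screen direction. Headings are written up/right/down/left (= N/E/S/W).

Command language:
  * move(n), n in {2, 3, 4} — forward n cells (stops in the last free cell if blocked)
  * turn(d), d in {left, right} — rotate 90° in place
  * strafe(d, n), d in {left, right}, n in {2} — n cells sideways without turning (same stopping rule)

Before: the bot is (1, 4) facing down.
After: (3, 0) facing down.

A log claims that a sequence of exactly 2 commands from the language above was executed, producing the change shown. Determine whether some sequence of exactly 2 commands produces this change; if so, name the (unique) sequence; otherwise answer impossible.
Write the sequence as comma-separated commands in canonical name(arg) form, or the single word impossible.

key: still facing S at the end — nothing in the sequence rotates
begin: (1, 4) facing down
[1] after strafe(left, 2): (3, 4) facing down
[2] after move(4): (3, 0) facing down
uniquely the one of 49 2-step routes that fits.

strafe(left, 2), move(4)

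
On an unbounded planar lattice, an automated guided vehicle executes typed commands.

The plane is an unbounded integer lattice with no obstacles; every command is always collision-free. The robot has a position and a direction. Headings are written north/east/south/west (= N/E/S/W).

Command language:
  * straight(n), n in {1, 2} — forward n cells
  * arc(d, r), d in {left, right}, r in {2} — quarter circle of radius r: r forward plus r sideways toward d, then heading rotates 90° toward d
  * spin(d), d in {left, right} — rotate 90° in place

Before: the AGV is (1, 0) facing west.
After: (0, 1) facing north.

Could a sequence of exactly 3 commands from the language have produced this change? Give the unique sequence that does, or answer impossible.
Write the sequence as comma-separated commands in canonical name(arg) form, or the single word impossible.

key: cell and facing (now N) both changed — the 3 commands mix motion and turning
begin: (1, 0) facing west
[1] after straight(1): (0, 0) facing west
[2] after spin(right): (0, 0) facing north
[3] after straight(1): (0, 1) facing north
no rival 3-sequence matches.

straight(1), spin(right), straight(1)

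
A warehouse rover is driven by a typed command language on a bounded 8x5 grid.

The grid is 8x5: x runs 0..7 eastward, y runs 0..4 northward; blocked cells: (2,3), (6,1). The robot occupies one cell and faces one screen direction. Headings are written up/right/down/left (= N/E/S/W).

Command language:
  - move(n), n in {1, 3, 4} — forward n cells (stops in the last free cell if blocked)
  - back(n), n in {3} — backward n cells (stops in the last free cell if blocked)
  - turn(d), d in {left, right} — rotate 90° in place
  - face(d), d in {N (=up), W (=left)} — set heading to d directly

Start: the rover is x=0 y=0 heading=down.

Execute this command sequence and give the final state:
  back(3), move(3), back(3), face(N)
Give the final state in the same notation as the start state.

from: x=0 y=0 heading=down
1. back(3) → x=0 y=3 heading=down
2. move(3) → x=0 y=0 heading=down
3. back(3) → x=0 y=3 heading=down
4. face(N) → x=0 y=3 heading=up

x=0 y=3 heading=up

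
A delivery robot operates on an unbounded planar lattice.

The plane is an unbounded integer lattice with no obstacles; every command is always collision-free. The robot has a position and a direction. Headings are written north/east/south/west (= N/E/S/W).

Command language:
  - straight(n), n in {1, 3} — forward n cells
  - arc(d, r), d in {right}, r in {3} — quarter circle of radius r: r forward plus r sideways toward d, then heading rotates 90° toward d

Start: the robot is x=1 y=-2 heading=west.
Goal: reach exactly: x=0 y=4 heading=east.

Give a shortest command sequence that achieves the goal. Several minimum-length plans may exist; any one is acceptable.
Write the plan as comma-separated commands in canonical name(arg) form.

t0: x=1 y=-2 heading=west
step 1 (straight(1)): x=0 y=-2 heading=west
step 2 (arc(right, 3)): x=-3 y=1 heading=north
step 3 (arc(right, 3)): x=0 y=4 heading=east
nothing shorter than 3 reaches the goal.

straight(1), arc(right, 3), arc(right, 3)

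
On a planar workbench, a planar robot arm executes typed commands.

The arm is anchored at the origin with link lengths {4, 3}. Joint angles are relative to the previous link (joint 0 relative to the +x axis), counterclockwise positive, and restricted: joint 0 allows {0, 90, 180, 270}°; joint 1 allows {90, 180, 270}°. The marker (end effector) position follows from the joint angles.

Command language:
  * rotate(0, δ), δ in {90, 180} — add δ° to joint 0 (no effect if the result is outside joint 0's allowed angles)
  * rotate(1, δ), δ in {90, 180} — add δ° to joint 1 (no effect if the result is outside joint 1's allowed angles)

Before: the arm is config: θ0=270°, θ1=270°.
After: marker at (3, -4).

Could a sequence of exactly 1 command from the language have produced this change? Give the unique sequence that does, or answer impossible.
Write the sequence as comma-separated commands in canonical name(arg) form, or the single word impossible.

rotate(1, 180)

t0: config: θ0=270°, θ1=270°
t=1 rotate(1, 180) ⇒ config: θ0=270°, θ1=90°
no rival 1-sequence matches.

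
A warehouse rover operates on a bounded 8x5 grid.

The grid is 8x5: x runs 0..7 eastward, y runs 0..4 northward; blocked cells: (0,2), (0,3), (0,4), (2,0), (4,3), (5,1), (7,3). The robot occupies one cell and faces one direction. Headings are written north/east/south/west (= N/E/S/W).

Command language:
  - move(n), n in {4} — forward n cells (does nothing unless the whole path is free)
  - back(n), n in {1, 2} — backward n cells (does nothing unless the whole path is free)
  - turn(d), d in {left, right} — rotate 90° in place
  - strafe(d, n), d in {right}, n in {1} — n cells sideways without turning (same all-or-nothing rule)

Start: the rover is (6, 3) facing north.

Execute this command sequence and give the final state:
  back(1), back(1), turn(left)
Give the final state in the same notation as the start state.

(6, 1) facing west

begin: (6, 3) facing north
[1] after back(1): (6, 2) facing north
[2] after back(1): (6, 1) facing north
[3] after turn(left): (6, 1) facing west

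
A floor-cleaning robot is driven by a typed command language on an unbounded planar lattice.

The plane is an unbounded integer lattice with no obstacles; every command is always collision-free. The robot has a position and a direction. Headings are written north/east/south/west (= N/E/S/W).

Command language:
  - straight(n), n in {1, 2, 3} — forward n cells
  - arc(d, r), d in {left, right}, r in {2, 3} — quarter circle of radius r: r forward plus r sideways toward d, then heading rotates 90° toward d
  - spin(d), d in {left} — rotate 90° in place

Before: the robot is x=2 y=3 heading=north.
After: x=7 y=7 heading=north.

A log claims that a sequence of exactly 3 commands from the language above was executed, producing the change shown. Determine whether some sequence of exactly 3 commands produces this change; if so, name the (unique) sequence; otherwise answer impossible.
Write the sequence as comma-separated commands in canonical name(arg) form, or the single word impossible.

key: running arc(left, 2) before arc(right, 2) would end elsewhere — order is forced
from: x=2 y=3 heading=north
t=1 arc(right, 2) ⇒ x=4 y=5 heading=east
t=2 straight(1) ⇒ x=5 y=5 heading=east
t=3 arc(left, 2) ⇒ x=7 y=7 heading=north
all 512 alternatives checked — unique.

arc(right, 2), straight(1), arc(left, 2)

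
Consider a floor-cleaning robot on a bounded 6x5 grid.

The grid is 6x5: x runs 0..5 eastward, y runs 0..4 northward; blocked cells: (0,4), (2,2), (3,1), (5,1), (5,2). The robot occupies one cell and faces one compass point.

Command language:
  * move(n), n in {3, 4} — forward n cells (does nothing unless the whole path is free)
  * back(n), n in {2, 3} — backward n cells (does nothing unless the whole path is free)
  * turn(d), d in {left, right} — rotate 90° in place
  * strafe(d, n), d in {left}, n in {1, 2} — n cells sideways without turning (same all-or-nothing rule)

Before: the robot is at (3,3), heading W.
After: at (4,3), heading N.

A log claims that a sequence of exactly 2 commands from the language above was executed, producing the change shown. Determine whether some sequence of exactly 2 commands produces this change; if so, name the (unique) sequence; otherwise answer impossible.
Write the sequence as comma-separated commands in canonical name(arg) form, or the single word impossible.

impossible

checked all 2-command options: none fits.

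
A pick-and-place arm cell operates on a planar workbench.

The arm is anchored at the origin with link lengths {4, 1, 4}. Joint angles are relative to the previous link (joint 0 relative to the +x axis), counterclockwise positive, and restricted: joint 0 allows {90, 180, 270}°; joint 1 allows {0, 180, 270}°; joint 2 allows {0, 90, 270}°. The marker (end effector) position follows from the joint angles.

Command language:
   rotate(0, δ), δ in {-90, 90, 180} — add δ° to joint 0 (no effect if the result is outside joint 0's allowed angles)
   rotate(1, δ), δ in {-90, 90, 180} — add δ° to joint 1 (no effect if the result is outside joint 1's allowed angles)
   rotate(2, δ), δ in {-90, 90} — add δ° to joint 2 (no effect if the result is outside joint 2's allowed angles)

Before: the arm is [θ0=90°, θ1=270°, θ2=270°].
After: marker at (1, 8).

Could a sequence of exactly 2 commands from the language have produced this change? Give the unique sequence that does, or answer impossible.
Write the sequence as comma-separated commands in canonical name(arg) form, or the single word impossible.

rotate(2, 90), rotate(2, 90)

t0: [θ0=90°, θ1=270°, θ2=270°]
[1] after rotate(2, 90): [θ0=90°, θ1=270°, θ2=0°]
[2] after rotate(2, 90): [θ0=90°, θ1=270°, θ2=90°]
no rival 2-sequence matches.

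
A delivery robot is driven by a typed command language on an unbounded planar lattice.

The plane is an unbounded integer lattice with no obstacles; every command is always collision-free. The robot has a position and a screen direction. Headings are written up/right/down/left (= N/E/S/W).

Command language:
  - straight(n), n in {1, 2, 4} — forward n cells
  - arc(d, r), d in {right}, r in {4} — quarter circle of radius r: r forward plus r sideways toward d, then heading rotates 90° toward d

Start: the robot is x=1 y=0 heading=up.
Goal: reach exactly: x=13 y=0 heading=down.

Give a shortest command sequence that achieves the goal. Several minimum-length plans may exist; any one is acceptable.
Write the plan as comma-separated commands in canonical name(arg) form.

initial: x=1 y=0 heading=up
step 1 (arc(right, 4)): x=5 y=4 heading=right
step 2 (straight(4)): x=9 y=4 heading=right
step 3 (arc(right, 4)): x=13 y=0 heading=down
nothing shorter than 3 reaches the goal.

arc(right, 4), straight(4), arc(right, 4)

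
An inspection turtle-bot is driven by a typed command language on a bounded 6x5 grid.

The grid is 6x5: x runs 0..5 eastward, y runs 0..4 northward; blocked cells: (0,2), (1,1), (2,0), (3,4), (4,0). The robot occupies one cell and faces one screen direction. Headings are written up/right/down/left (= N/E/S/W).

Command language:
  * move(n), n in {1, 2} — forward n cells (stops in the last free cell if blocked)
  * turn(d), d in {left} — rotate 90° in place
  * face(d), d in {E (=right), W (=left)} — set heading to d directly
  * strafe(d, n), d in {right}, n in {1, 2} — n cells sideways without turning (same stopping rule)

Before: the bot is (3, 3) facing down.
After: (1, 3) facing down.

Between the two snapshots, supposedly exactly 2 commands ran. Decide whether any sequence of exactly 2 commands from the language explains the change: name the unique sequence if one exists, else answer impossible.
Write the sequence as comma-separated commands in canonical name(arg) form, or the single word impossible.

key: still facing S at the end — nothing in the sequence rotates
start: (3, 3) facing down
1. strafe(right, 1) → (2, 3) facing down
2. strafe(right, 1) → (1, 3) facing down
no other 2-command option fits: unique.

strafe(right, 1), strafe(right, 1)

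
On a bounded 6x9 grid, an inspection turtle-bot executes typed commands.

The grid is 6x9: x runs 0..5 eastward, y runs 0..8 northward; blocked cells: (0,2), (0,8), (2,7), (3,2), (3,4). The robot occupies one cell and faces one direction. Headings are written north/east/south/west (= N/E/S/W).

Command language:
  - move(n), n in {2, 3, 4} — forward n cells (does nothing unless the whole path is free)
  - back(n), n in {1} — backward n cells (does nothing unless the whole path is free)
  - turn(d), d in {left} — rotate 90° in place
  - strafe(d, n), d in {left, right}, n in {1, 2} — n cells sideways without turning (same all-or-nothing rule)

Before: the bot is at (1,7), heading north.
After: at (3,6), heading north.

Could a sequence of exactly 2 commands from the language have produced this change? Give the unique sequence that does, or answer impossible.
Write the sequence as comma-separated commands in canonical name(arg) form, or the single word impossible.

key: order matters: swapping back(1) and strafe(right, 2) lands elsewhere
t0: at (1,7), heading north
t=1 back(1) ⇒ at (1,6), heading north
t=2 strafe(right, 2) ⇒ at (3,6), heading north
no rival 2-sequence matches.

back(1), strafe(right, 2)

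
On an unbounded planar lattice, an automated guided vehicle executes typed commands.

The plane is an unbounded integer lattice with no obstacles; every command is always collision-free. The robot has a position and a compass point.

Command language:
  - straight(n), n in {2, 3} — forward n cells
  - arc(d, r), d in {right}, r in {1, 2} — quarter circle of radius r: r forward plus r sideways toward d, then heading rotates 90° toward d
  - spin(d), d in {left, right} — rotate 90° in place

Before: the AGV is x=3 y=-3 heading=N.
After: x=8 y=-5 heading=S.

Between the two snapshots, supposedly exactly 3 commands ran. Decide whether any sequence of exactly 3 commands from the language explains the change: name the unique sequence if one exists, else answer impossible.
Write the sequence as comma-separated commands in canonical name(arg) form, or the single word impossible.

spin(right), straight(3), arc(right, 2)

key: cell and facing (now S) both changed — the 3 commands mix motion and turning
begin: x=3 y=-3 heading=N
t=1 spin(right) ⇒ x=3 y=-3 heading=E
t=2 straight(3) ⇒ x=6 y=-3 heading=E
t=3 arc(right, 2) ⇒ x=8 y=-5 heading=S
all 216 alternatives checked — unique.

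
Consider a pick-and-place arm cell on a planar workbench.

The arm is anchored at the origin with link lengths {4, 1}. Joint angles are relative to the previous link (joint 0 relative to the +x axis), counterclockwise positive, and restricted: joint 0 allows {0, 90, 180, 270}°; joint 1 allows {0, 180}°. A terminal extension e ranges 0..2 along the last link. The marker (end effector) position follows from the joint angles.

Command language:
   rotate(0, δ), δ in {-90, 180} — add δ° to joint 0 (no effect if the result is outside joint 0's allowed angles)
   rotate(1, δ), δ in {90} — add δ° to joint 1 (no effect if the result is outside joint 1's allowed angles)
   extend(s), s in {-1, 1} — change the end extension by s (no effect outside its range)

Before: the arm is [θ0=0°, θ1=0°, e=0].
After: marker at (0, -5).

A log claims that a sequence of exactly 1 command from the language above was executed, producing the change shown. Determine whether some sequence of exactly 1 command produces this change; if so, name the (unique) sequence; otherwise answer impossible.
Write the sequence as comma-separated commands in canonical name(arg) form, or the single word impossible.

initial: [θ0=0°, θ1=0°, e=0]
1. rotate(0, -90) → [θ0=270°, θ1=0°, e=0]
all 5 alternatives checked — unique.

rotate(0, -90)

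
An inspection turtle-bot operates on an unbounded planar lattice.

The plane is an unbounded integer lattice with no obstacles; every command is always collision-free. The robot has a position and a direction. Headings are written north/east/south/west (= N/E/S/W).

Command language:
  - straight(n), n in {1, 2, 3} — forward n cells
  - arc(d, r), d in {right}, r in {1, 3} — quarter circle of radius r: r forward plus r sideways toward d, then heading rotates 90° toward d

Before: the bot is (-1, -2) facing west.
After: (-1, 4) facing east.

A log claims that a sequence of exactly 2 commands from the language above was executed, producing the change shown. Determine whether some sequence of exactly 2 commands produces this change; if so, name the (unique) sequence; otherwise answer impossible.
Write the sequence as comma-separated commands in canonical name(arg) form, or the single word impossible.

key: cell and facing (now E) both changed — the 2 commands mix motion and turning
from: (-1, -2) facing west
step 1 (arc(right, 3)): (-4, 1) facing north
step 2 (arc(right, 3)): (-1, 4) facing east
uniquely the one of 25 2-step routes that fits.

arc(right, 3), arc(right, 3)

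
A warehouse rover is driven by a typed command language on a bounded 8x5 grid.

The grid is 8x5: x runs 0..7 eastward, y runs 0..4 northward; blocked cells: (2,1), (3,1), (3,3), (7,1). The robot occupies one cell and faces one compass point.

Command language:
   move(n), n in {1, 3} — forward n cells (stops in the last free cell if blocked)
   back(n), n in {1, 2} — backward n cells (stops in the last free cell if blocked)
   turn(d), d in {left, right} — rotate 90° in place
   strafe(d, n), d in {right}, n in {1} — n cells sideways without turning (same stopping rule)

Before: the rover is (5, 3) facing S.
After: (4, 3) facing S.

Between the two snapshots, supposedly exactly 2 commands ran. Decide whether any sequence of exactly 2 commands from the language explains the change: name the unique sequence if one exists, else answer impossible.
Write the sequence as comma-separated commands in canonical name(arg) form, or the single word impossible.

key: heading stays S — no command in the sequence turns
begin: (5, 3) facing S
[1] after strafe(right, 1): (4, 3) facing S
[2] after strafe(right, 1): (4, 3) facing S
no rival 2-sequence matches.

strafe(right, 1), strafe(right, 1)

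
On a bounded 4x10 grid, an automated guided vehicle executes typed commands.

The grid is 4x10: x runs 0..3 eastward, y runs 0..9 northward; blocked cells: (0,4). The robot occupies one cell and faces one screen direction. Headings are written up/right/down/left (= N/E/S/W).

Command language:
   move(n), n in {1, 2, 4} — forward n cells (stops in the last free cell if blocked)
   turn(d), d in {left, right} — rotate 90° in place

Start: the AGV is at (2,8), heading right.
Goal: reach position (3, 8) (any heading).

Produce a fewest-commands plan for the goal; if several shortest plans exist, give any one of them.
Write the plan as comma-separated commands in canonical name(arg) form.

t0: at (2,8), heading right
t=1 move(4) ⇒ at (3,8), heading right
minimal: 1 command(s), checked below 1.

move(4)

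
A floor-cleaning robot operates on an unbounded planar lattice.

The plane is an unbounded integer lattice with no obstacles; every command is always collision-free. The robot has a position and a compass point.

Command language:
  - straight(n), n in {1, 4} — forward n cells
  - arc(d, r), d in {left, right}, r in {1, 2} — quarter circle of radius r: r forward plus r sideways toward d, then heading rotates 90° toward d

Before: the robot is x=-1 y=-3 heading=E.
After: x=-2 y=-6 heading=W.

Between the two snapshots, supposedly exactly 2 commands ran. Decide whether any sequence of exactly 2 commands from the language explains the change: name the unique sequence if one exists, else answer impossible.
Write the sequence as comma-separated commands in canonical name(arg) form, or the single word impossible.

arc(right, 1), arc(right, 2)

key: cell and facing (now W) both changed — the 2 commands mix motion and turning
begin: x=-1 y=-3 heading=E
1. arc(right, 1) → x=0 y=-4 heading=S
2. arc(right, 2) → x=-2 y=-6 heading=W
uniquely the one of 36 2-step routes that fits.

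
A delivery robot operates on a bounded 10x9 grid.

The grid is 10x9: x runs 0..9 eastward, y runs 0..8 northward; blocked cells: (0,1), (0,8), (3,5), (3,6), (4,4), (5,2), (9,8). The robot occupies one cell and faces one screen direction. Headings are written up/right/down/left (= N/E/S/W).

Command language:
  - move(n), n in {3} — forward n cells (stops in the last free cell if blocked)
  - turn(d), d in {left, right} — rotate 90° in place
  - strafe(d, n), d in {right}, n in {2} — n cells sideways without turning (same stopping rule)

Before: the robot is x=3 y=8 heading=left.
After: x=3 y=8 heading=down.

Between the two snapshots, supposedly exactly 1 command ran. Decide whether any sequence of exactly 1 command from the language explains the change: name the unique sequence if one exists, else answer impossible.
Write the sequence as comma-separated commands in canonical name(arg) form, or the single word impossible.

key: parked at (3,8) the whole time — nothing moves the robot
start: x=3 y=8 heading=left
[1] after turn(left): x=3 y=8 heading=down
no other 1-command option fits: unique.

turn(left)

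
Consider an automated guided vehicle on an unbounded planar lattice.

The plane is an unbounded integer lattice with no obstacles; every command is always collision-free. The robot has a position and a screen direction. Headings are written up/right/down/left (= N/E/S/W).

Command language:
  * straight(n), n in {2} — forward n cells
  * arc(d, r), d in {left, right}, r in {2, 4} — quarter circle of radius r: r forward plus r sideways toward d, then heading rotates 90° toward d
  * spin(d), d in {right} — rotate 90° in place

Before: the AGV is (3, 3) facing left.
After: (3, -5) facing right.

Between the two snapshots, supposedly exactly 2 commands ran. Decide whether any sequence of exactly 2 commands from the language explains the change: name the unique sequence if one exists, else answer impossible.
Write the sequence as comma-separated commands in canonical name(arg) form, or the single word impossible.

key: position moved to (3,-5) AND the heading swung to E — translation plus rotation needed
from: (3, 3) facing left
1. arc(left, 4) → (-1, -1) facing down
2. arc(left, 4) → (3, -5) facing right
uniquely the one of 36 2-step routes that fits.

arc(left, 4), arc(left, 4)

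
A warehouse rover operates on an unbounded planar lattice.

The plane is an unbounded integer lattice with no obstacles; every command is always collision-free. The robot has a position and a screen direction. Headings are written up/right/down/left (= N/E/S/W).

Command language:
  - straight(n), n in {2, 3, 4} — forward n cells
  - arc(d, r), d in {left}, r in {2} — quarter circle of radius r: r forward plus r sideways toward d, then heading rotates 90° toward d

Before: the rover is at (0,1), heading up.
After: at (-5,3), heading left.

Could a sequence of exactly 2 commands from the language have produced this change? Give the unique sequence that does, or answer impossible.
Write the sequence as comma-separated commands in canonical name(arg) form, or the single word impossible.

key: running straight(3) before arc(left, 2) would end elsewhere — order is forced
start: at (0,1), heading up
t=1 arc(left, 2) ⇒ at (-2,3), heading left
t=2 straight(3) ⇒ at (-5,3), heading left
all 16 alternatives checked — unique.

arc(left, 2), straight(3)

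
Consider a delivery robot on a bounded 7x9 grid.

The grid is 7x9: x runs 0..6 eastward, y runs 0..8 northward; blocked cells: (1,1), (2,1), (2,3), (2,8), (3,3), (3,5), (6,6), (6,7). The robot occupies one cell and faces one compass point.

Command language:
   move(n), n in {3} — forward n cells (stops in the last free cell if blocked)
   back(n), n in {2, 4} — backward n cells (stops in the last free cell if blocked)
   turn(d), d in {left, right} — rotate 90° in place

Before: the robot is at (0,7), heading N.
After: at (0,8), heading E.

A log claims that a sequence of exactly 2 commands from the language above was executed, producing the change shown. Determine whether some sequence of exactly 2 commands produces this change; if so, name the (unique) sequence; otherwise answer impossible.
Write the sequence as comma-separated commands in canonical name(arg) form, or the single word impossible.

move(3), turn(right)

key: order matters: swapping move(3) and turn(right) lands elsewhere
begin: at (0,7), heading N
step 1 (move(3)): at (0,8), heading N
step 2 (turn(right)): at (0,8), heading E
uniquely the one of 25 2-step routes that fits.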